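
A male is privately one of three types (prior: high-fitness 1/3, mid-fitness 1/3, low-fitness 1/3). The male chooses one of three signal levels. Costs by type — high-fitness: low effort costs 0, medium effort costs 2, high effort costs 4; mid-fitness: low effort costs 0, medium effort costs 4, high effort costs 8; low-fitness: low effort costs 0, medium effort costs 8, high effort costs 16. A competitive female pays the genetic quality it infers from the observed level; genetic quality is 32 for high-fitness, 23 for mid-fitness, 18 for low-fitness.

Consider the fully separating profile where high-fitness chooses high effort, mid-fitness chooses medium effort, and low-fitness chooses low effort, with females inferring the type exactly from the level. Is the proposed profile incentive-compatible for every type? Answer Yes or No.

Separating mating payoffs: high effort → 32, medium effort → 23, low effort → 18.
high-fitness (assigned high effort): low effort: 18 − 0 = 18; medium effort: 23 − 2 = 21; high effort: 32 − 4 = 28. high-fitness stays.
mid-fitness (assigned medium effort): low effort: 18 − 0 = 18; medium effort: 23 − 4 = 19; high effort: 32 − 8 = 24. mid-fitness prefers high effort.
low-fitness (assigned low effort): low effort: 18 − 0 = 18; medium effort: 23 − 8 = 15; high effort: 32 − 16 = 16. low-fitness stays.
At least one type deviates; the separating profile fails.

No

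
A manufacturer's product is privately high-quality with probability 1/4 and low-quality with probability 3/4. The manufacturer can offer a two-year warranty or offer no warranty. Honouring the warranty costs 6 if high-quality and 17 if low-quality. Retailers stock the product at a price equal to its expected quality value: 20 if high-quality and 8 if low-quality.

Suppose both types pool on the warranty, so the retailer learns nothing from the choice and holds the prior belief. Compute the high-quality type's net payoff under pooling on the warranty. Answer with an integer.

Pooled price = 1/4·20 + 3/4·8 = 11.
high-quality pays cost 6 for the warranty, so net payoff = 11 − 6 = 5.

5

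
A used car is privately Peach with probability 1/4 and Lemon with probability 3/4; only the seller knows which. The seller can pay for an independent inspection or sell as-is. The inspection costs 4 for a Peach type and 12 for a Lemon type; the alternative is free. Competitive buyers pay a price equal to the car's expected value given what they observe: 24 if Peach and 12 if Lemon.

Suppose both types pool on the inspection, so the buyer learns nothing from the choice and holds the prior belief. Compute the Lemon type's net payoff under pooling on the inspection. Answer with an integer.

Pooled price = 1/4·24 + 3/4·12 = 15.
Lemon pays cost 12 for the inspection, so net payoff = 15 − 12 = 3.

3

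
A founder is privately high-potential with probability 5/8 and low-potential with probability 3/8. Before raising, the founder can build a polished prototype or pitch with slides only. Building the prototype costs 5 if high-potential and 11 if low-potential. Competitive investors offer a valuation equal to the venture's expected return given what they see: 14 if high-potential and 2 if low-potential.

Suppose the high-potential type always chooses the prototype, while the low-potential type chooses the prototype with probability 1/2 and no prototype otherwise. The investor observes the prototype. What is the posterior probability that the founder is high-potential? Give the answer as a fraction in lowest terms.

10/13

P(the prototype) = (5/8)·1 + (3/8)·(1/2) = 13/16.
By Bayes' rule, P(high-potential | the prototype) = (5/8) / (13/16) = 10/13.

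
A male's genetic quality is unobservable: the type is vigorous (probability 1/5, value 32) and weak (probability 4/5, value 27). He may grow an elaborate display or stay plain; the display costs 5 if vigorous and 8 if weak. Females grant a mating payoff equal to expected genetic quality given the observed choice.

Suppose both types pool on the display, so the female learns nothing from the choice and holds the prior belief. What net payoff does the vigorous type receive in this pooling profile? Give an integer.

23

Pooled mating payoff = 1/5·32 + 4/5·27 = 28.
vigorous pays cost 5 for the display, so net payoff = 28 − 5 = 23.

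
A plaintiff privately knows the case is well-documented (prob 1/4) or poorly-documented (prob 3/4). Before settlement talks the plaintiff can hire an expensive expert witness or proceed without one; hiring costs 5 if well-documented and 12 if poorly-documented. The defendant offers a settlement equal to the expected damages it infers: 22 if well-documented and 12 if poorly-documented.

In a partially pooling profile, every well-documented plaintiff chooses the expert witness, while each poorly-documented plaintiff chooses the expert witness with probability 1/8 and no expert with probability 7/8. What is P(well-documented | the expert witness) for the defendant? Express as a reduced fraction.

8/11

P(the expert witness) = (1/4)·1 + (3/4)·(1/8) = 11/32.
By Bayes' rule, P(well-documented | the expert witness) = (1/4) / (11/32) = 8/11.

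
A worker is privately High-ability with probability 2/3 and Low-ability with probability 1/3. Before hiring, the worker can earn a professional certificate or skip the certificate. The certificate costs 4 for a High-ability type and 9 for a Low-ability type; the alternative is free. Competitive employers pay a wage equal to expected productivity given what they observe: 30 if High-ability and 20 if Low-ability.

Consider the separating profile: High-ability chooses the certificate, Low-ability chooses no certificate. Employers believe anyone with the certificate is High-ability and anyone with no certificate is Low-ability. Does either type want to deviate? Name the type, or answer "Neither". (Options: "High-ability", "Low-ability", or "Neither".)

Low-ability

The certificate pays 30; no certificate pays 20.
High-ability: assigned the certificate, nets 30 − 4 = 26; deviating to no certificate nets 20.
Low-ability: assigned no certificate, nets 20; deviating to the certificate nets 30 − 9 = 21.
The Low-ability type gains 1 by deviating.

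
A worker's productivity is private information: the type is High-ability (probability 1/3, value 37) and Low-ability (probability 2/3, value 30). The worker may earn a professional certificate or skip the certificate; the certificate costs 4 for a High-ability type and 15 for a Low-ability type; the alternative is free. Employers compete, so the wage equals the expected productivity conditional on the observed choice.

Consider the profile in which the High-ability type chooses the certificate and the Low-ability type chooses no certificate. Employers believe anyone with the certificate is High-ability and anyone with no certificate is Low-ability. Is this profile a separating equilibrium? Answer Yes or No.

Under these beliefs, the certificate earns wage 37 and no certificate earns wage 30.
High-ability: the certificate nets 37 − 4 = 33; no certificate nets 30. High-ability prefers the certificate.
Low-ability: the certificate nets 37 − 15 = 22; no certificate nets 30. Low-ability prefers no certificate.
Neither type deviates, so the separating profile is an equilibrium.

Yes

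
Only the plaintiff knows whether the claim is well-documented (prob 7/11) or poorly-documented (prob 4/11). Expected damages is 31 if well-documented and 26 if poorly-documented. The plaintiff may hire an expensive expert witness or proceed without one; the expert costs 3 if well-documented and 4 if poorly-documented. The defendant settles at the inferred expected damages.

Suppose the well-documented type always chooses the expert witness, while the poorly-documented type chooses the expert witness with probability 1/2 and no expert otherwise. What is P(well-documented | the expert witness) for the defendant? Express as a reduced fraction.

7/9

P(the expert witness) = (7/11)·1 + (4/11)·(1/2) = 9/11.
By Bayes' rule, P(well-documented | the expert witness) = (7/11) / (9/11) = 7/9.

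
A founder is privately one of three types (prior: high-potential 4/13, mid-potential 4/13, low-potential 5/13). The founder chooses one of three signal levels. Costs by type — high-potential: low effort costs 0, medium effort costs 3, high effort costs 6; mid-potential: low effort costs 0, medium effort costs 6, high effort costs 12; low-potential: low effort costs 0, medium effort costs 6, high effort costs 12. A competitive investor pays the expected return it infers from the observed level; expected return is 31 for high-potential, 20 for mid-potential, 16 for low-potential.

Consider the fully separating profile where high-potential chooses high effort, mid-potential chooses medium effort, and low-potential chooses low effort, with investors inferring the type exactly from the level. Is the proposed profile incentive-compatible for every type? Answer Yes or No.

No

Separating valuations: high effort → 31, medium effort → 20, low effort → 16.
high-potential (assigned high effort): low effort: 16 − 0 = 16; medium effort: 20 − 3 = 17; high effort: 31 − 6 = 25. high-potential stays.
mid-potential (assigned medium effort): low effort: 16 − 0 = 16; medium effort: 20 − 6 = 14; high effort: 31 − 12 = 19. mid-potential prefers high effort.
low-potential (assigned low effort): low effort: 16 − 0 = 16; medium effort: 20 − 6 = 14; high effort: 31 − 12 = 19. low-potential prefers high effort.
At least one type deviates; the separating profile fails.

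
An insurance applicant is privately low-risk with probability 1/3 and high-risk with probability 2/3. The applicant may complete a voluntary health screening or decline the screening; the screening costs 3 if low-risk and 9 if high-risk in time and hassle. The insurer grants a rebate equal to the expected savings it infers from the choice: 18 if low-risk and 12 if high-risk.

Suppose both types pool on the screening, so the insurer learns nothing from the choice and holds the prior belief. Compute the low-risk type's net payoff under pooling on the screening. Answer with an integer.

11

Pooled rebate = 1/3·18 + 2/3·12 = 14.
low-risk pays cost 3 for the screening, so net payoff = 14 − 3 = 11.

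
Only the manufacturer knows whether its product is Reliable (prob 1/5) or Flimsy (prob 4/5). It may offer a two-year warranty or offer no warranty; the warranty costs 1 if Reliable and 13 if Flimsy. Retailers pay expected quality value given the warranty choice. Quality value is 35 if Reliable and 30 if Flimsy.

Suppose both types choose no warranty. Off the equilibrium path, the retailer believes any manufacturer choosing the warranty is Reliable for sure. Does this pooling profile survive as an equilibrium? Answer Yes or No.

On path, the retailer holds the prior and pays 1/5·35 + 4/5·30 = 31. Off path (the warranty), believing Reliable, it pays 35.
Reliable: no warranty nets 31; the warranty nets 35 − 1 = 34. Reliable would deviate.
Flimsy: no warranty nets 31; the warranty nets 35 − 13 = 22. Flimsy stays.
A type deviates, so pooling fails.

No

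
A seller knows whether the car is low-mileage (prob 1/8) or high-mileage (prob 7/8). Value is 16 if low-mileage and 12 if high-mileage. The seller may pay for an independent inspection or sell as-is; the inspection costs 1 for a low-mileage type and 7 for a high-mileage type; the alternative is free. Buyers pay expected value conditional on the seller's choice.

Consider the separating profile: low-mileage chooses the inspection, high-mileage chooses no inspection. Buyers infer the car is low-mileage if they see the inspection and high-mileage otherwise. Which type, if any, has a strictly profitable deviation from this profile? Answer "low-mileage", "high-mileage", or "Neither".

The inspection pays 16; no inspection pays 12.
low-mileage: assigned the inspection, nets 16 − 1 = 15; deviating to no inspection nets 12.
high-mileage: assigned no inspection, nets 12; deviating to the inspection nets 16 − 7 = 9.
Both types strictly prefer their assigned action; no profitable deviation.

Neither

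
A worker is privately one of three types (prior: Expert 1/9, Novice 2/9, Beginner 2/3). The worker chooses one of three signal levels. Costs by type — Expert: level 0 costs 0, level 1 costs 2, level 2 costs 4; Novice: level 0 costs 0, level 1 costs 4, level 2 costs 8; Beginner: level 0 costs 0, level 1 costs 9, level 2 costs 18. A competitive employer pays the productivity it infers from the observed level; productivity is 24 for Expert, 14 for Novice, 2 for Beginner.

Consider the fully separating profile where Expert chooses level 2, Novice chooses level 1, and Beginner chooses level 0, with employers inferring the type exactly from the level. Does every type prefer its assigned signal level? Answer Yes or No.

No

Separating wages: level 2 → 24, level 1 → 14, level 0 → 2.
Expert (assigned level 2): level 0: 2 − 0 = 2; level 1: 14 − 2 = 12; level 2: 24 − 4 = 20. Expert stays.
Novice (assigned level 1): level 0: 2 − 0 = 2; level 1: 14 − 4 = 10; level 2: 24 − 8 = 16. Novice prefers level 2.
Beginner (assigned level 0): level 0: 2 − 0 = 2; level 1: 14 − 9 = 5; level 2: 24 − 18 = 6. Beginner prefers level 2.
At least one type deviates; the separating profile fails.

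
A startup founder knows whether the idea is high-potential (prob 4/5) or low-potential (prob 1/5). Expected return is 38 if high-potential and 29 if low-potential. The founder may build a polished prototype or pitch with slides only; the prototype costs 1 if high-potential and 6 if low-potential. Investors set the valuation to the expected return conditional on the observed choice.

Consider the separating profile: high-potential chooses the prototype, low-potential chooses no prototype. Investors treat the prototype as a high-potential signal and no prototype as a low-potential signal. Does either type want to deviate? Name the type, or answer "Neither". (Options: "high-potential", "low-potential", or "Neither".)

The prototype pays 38; no prototype pays 29.
high-potential: assigned the prototype, nets 38 − 1 = 37; deviating to no prototype nets 29.
low-potential: assigned no prototype, nets 29; deviating to the prototype nets 38 − 6 = 32.
The low-potential type gains 3 by deviating.

low-potential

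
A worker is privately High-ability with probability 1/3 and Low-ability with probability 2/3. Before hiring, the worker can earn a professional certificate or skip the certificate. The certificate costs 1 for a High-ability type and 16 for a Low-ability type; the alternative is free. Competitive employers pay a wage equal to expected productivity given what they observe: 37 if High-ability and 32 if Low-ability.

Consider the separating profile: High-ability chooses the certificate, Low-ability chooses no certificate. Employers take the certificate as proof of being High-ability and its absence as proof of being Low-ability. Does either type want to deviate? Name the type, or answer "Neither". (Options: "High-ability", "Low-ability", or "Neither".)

Neither

The certificate pays 37; no certificate pays 32.
High-ability: assigned the certificate, nets 37 − 1 = 36; deviating to no certificate nets 32.
Low-ability: assigned no certificate, nets 32; deviating to the certificate nets 37 − 16 = 21.
Both types strictly prefer their assigned action; no profitable deviation.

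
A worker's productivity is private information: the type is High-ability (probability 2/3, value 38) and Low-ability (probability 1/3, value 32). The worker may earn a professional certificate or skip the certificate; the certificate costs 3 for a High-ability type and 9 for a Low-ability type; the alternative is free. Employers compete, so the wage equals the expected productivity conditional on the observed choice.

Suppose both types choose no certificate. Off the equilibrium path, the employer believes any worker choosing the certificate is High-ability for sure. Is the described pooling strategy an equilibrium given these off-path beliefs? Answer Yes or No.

Yes

On path, the employer holds the prior and pays 2/3·38 + 1/3·32 = 36. Off path (the certificate), believing High-ability, it pays 38.
High-ability: no certificate nets 36; the certificate nets 38 − 3 = 35. High-ability stays.
Low-ability: no certificate nets 36; the certificate nets 38 − 9 = 29. Low-ability stays.
No type deviates, so pooling is sustained.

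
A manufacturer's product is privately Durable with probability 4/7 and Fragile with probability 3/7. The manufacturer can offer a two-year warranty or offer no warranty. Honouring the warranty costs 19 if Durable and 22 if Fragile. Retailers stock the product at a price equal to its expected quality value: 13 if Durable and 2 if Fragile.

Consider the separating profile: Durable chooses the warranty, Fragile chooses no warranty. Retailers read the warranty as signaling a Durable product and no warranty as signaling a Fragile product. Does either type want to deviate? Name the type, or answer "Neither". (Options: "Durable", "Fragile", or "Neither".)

The warranty pays 13; no warranty pays 2.
Durable: assigned the warranty, nets 13 − 19 = -6; deviating to no warranty nets 2.
Fragile: assigned no warranty, nets 2; deviating to the warranty nets 13 − 22 = -9.
The Durable type gains 8 by deviating.

Durable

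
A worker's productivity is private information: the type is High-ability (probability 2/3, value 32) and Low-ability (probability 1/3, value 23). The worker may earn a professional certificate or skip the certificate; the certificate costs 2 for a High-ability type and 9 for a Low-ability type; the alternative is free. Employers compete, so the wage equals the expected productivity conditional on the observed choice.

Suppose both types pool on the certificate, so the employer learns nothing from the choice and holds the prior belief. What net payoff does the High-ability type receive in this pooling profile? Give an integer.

27

Pooled wage = 2/3·32 + 1/3·23 = 29.
High-ability pays cost 2 for the certificate, so net payoff = 29 − 2 = 27.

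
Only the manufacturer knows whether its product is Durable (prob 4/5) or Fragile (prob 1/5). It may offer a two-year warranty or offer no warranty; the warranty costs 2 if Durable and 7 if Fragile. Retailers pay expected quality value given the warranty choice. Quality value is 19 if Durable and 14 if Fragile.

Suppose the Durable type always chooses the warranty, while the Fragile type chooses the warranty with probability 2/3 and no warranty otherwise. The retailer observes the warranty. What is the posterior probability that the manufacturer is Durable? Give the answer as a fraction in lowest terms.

P(the warranty) = (4/5)·1 + (1/5)·(2/3) = 14/15.
By Bayes' rule, P(Durable | the warranty) = (4/5) / (14/15) = 6/7.

6/7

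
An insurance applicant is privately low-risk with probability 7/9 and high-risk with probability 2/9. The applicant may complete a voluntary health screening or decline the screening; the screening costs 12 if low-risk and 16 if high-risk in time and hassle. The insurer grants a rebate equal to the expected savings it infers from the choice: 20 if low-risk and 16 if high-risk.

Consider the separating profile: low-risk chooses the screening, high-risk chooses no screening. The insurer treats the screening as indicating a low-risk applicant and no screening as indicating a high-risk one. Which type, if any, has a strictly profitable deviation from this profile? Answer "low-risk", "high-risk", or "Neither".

low-risk

The screening pays 20; no screening pays 16.
low-risk: assigned the screening, nets 20 − 12 = 8; deviating to no screening nets 16.
high-risk: assigned no screening, nets 16; deviating to the screening nets 20 − 16 = 4.
The low-risk type gains 8 by deviating.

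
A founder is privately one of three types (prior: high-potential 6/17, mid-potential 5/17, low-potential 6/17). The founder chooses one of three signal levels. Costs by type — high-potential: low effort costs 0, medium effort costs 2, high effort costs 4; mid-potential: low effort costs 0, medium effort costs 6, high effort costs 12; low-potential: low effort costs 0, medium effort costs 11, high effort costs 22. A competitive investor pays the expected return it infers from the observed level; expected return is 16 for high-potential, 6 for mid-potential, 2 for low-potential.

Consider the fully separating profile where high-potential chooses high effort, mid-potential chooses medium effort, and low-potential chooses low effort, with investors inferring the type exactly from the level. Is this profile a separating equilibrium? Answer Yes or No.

Separating valuations: high effort → 16, medium effort → 6, low effort → 2.
high-potential (assigned high effort): low effort: 2 − 0 = 2; medium effort: 6 − 2 = 4; high effort: 16 − 4 = 12. high-potential stays.
mid-potential (assigned medium effort): low effort: 2 − 0 = 2; medium effort: 6 − 6 = 0; high effort: 16 − 12 = 4. mid-potential prefers high effort.
low-potential (assigned low effort): low effort: 2 − 0 = 2; medium effort: 6 − 11 = -5; high effort: 16 − 22 = -6. low-potential stays.
At least one type deviates; the separating profile fails.

No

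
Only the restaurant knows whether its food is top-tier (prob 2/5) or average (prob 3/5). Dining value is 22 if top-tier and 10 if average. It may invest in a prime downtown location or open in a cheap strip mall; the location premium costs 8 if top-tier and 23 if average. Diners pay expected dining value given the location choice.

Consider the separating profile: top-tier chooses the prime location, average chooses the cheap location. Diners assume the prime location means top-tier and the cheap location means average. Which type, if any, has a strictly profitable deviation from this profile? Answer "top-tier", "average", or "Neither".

Neither

The prime location pays 22; the cheap location pays 10.
top-tier: assigned the prime location, nets 22 − 8 = 14; deviating to the cheap location nets 10.
average: assigned the cheap location, nets 10; deviating to the prime location nets 22 − 23 = -1.
Both types strictly prefer their assigned action; no profitable deviation.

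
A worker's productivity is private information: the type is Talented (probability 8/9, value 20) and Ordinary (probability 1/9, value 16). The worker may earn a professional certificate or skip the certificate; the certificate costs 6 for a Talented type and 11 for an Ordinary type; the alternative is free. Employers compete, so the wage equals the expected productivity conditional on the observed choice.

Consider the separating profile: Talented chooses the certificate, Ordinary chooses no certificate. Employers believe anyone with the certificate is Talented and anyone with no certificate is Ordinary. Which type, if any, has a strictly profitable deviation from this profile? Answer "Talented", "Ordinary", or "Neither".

Talented

The certificate pays 20; no certificate pays 16.
Talented: assigned the certificate, nets 20 − 6 = 14; deviating to no certificate nets 16.
Ordinary: assigned no certificate, nets 16; deviating to the certificate nets 20 − 11 = 9.
The Talented type gains 2 by deviating.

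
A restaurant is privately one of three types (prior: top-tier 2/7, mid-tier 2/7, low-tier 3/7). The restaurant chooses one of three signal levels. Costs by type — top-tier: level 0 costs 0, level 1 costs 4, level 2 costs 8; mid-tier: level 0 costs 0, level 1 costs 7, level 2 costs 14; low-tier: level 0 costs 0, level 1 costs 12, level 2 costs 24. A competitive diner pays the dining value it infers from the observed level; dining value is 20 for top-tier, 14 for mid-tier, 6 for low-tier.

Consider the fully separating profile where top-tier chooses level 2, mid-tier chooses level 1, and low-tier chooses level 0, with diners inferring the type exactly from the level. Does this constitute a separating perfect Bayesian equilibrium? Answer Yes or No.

Separating price premiums: level 2 → 20, level 1 → 14, level 0 → 6.
top-tier (assigned level 2): level 0: 6 − 0 = 6; level 1: 14 − 4 = 10; level 2: 20 − 8 = 12. top-tier stays.
mid-tier (assigned level 1): level 0: 6 − 0 = 6; level 1: 14 − 7 = 7; level 2: 20 − 14 = 6. mid-tier stays.
low-tier (assigned level 0): level 0: 6 − 0 = 6; level 1: 14 − 12 = 2; level 2: 20 − 24 = -4. low-tier stays.
Every type prefers its assigned level; separation holds.

Yes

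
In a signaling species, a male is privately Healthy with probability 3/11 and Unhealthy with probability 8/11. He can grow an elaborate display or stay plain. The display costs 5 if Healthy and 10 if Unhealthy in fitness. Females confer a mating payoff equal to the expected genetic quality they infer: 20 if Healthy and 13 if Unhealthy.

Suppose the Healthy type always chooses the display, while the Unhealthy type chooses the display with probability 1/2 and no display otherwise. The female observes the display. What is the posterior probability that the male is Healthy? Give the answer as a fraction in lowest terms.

3/7

P(the display) = (3/11)·1 + (8/11)·(1/2) = 7/11.
By Bayes' rule, P(Healthy | the display) = (3/11) / (7/11) = 3/7.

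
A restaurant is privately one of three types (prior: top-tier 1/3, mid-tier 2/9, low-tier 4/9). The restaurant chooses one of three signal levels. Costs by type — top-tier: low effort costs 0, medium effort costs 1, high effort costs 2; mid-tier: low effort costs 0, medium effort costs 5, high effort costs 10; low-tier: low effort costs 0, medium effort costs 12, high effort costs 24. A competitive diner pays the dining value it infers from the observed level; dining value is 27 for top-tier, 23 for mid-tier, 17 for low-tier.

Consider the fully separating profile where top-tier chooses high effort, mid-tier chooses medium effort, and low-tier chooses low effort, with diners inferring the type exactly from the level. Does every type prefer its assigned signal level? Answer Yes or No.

Yes

Separating price premiums: high effort → 27, medium effort → 23, low effort → 17.
top-tier (assigned high effort): low effort: 17 − 0 = 17; medium effort: 23 − 1 = 22; high effort: 27 − 2 = 25. top-tier stays.
mid-tier (assigned medium effort): low effort: 17 − 0 = 17; medium effort: 23 − 5 = 18; high effort: 27 − 10 = 17. mid-tier stays.
low-tier (assigned low effort): low effort: 17 − 0 = 17; medium effort: 23 − 12 = 11; high effort: 27 − 24 = 3. low-tier stays.
Every type prefers its assigned level; separation holds.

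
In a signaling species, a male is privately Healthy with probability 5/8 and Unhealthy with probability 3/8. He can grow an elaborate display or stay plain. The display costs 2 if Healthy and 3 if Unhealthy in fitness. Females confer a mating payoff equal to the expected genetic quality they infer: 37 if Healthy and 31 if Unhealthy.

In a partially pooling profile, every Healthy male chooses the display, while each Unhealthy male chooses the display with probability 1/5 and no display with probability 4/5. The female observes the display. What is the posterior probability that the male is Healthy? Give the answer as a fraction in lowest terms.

25/28

P(the display) = (5/8)·1 + (3/8)·(1/5) = 7/10.
By Bayes' rule, P(Healthy | the display) = (5/8) / (7/10) = 25/28.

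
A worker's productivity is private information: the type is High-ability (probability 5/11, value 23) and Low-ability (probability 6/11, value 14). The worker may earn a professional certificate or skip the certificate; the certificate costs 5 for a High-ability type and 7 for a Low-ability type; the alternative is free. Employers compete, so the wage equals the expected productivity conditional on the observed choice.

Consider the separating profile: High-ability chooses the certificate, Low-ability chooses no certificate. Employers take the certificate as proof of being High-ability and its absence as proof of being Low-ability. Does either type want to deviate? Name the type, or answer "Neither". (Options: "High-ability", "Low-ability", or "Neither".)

Low-ability

The certificate pays 23; no certificate pays 14.
High-ability: assigned the certificate, nets 23 − 5 = 18; deviating to no certificate nets 14.
Low-ability: assigned no certificate, nets 14; deviating to the certificate nets 23 − 7 = 16.
The Low-ability type gains 2 by deviating.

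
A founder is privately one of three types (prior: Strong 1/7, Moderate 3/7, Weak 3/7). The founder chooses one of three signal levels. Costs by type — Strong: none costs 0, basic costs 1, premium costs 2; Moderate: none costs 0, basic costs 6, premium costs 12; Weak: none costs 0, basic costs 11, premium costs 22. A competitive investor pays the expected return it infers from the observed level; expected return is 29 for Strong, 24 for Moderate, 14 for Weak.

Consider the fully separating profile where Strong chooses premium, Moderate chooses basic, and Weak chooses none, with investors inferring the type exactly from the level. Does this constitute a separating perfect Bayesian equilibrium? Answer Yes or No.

Separating valuations: premium → 29, basic → 24, none → 14.
Strong (assigned premium): none: 14 − 0 = 14; basic: 24 − 1 = 23; premium: 29 − 2 = 27. Strong stays.
Moderate (assigned basic): none: 14 − 0 = 14; basic: 24 − 6 = 18; premium: 29 − 12 = 17. Moderate stays.
Weak (assigned none): none: 14 − 0 = 14; basic: 24 − 11 = 13; premium: 29 − 22 = 7. Weak stays.
Every type prefers its assigned level; separation holds.

Yes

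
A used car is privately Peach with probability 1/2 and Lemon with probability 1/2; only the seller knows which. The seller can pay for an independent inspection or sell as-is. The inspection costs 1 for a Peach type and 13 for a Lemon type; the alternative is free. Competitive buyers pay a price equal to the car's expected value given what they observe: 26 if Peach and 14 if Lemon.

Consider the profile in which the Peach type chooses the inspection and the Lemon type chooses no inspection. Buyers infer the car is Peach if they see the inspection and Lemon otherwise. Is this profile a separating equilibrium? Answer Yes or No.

Yes

Under these beliefs, the inspection earns price 26 and no inspection earns price 14.
Peach: the inspection nets 26 − 1 = 25; no inspection nets 14. Peach prefers the inspection.
Lemon: the inspection nets 26 − 13 = 13; no inspection nets 14. Lemon prefers no inspection.
Neither type deviates, so the separating profile is an equilibrium.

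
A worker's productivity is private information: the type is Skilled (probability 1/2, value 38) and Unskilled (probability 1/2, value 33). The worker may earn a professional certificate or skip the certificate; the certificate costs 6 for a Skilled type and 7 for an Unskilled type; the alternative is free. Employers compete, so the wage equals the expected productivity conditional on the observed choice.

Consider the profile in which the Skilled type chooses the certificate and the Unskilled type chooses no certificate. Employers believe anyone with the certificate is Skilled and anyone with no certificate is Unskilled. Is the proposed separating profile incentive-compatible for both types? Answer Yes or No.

No

Under these beliefs, the certificate earns wage 38 and no certificate earns wage 33.
Skilled: the certificate nets 38 − 6 = 32; no certificate nets 33. Skilled would deviate to no certificate.
Unskilled: the certificate nets 38 − 7 = 31; no certificate nets 33. Unskilled prefers no certificate.
Skilled has a profitable deviation, so the profile is not an equilibrium.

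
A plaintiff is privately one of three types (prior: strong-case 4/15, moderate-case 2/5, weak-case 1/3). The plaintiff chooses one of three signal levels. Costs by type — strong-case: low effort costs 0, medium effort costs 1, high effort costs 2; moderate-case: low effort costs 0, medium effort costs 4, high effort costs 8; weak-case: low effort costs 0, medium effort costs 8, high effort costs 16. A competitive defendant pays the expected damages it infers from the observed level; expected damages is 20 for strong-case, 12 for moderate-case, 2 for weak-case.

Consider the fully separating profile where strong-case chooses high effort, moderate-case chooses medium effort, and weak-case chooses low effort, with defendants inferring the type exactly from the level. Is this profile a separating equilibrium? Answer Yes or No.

Separating settlements: high effort → 20, medium effort → 12, low effort → 2.
strong-case (assigned high effort): low effort: 2 − 0 = 2; medium effort: 12 − 1 = 11; high effort: 20 − 2 = 18. strong-case stays.
moderate-case (assigned medium effort): low effort: 2 − 0 = 2; medium effort: 12 − 4 = 8; high effort: 20 − 8 = 12. moderate-case prefers high effort.
weak-case (assigned low effort): low effort: 2 − 0 = 2; medium effort: 12 − 8 = 4; high effort: 20 − 16 = 4. weak-case prefers medium effort.
At least one type deviates; the separating profile fails.

No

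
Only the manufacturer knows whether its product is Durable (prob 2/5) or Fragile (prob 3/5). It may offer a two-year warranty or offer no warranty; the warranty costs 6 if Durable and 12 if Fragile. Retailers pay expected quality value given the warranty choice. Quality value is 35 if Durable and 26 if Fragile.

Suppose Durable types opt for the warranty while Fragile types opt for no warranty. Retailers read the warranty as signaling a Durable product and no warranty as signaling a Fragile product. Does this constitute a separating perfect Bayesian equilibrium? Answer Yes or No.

Yes

Under these beliefs, the warranty earns price 35 and no warranty earns price 26.
Durable: the warranty nets 35 − 6 = 29; no warranty nets 26. Durable prefers the warranty.
Fragile: the warranty nets 35 − 12 = 23; no warranty nets 26. Fragile prefers no warranty.
Neither type deviates, so the separating profile is an equilibrium.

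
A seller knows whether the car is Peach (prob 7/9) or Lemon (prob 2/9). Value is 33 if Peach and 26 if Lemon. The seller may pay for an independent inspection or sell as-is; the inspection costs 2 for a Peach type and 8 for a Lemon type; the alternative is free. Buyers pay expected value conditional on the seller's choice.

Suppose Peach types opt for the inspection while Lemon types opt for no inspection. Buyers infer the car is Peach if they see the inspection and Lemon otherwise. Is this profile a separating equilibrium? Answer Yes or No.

Yes

Under these beliefs, the inspection earns price 33 and no inspection earns price 26.
Peach: the inspection nets 33 − 2 = 31; no inspection nets 26. Peach prefers the inspection.
Lemon: the inspection nets 33 − 8 = 25; no inspection nets 26. Lemon prefers no inspection.
Neither type deviates, so the separating profile is an equilibrium.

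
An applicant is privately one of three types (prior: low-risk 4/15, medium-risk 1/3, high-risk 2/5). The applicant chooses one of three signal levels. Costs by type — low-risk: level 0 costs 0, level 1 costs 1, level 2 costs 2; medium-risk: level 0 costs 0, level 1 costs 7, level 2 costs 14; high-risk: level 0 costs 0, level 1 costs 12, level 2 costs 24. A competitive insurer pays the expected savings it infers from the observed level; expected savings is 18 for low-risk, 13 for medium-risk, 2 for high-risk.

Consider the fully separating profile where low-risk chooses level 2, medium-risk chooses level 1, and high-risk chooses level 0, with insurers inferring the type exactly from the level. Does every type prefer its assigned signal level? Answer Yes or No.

Yes

Separating rebates: level 2 → 18, level 1 → 13, level 0 → 2.
low-risk (assigned level 2): level 0: 2 − 0 = 2; level 1: 13 − 1 = 12; level 2: 18 − 2 = 16. low-risk stays.
medium-risk (assigned level 1): level 0: 2 − 0 = 2; level 1: 13 − 7 = 6; level 2: 18 − 14 = 4. medium-risk stays.
high-risk (assigned level 0): level 0: 2 − 0 = 2; level 1: 13 − 12 = 1; level 2: 18 − 24 = -6. high-risk stays.
Every type prefers its assigned level; separation holds.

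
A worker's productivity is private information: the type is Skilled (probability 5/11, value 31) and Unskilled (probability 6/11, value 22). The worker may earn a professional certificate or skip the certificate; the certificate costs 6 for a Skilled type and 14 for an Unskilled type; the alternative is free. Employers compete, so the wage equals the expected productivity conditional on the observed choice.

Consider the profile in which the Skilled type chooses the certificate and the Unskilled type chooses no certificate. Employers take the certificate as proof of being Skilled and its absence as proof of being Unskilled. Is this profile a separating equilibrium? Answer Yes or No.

Under these beliefs, the certificate earns wage 31 and no certificate earns wage 22.
Skilled: the certificate nets 31 − 6 = 25; no certificate nets 22. Skilled prefers the certificate.
Unskilled: the certificate nets 31 − 14 = 17; no certificate nets 22. Unskilled prefers no certificate.
Neither type deviates, so the separating profile is an equilibrium.

Yes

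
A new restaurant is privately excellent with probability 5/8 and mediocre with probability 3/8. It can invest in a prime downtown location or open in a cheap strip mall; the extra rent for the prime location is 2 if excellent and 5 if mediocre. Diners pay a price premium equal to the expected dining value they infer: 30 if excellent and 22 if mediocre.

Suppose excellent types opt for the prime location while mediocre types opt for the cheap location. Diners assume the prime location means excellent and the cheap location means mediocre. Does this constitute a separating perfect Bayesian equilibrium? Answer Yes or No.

No

Under these beliefs, the prime location earns price premium 30 and the cheap location earns price premium 22.
excellent: the prime location nets 30 − 2 = 28; the cheap location nets 22. excellent prefers the prime location.
mediocre: the prime location nets 30 − 5 = 25; the cheap location nets 22. mediocre would deviate to the prime location.
mediocre has a profitable deviation, so the profile is not an equilibrium.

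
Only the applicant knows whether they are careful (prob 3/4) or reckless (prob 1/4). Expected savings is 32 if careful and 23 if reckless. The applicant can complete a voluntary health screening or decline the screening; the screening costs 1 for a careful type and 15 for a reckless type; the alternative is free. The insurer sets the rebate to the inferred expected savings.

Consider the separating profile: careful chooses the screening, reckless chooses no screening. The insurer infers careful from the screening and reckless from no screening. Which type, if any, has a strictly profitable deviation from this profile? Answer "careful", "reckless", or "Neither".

The screening pays 32; no screening pays 23.
careful: assigned the screening, nets 32 − 1 = 31; deviating to no screening nets 23.
reckless: assigned no screening, nets 23; deviating to the screening nets 32 − 15 = 17.
Both types strictly prefer their assigned action; no profitable deviation.

Neither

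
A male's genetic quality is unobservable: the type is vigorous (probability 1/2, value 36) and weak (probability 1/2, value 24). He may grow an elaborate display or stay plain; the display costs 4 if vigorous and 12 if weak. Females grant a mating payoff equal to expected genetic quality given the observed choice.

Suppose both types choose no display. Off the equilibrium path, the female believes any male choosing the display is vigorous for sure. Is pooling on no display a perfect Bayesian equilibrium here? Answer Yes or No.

No

On path, the female holds the prior and pays 1/2·36 + 1/2·24 = 30. Off path (the display), believing vigorous, it pays 36.
vigorous: no display nets 30; the display nets 36 − 4 = 32. vigorous would deviate.
weak: no display nets 30; the display nets 36 − 12 = 24. weak stays.
A type deviates, so pooling fails.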